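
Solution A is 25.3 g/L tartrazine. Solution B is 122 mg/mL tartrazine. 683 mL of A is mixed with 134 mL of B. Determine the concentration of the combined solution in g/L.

41.2 g/L

C_B = 122 mg/mL = 122 g/L.
C_mix = (C_A·V_A + C_B·V_B)/(V_A + V_B) = (25.3×683 + 122×134) / 817.0 = 41.2 g/L.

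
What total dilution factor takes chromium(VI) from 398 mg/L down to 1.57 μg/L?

2.54 × 10⁵

Factor = C₀/C_target = 398 mg/L / 1.57 μg/L = 2.54 × 10⁵.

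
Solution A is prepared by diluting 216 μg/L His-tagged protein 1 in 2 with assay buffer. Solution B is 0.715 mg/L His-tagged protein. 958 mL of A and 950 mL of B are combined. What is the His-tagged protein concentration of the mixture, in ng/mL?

C_A = 216 μg/L / 2 = 108 μg/L.
C_B = 0.715 mg/L = 715 μg/L.
C_mix = (C_A·V_A + C_B·V_B)/(V_A + V_B) = (108×958 + 715×950) / 1908 = 410 μg/L = 410 ng/mL.

410 ng/mL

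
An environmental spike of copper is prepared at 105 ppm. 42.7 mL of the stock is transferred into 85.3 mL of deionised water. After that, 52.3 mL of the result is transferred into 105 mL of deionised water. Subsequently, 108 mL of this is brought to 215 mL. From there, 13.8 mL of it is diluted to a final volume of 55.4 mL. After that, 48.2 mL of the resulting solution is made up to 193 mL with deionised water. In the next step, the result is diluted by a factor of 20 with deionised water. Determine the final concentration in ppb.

18.2 ppb

Overall dilution factor = 2.998 × 3.008 × 1.991 × 4.014 × 4.004 × 20 = 5770.
105 ppm / 5770 = 0.0182 ppm = 18.2 ppb.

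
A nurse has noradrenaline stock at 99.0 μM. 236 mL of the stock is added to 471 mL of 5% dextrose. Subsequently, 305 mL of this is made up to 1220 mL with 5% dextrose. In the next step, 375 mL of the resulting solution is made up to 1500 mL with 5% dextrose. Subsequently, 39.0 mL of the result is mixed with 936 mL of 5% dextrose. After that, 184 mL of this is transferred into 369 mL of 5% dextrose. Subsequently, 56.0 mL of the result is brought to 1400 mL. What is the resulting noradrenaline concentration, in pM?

1100 pM

Overall dilution factor = 2.996 × 4 × 4 × 25 × 3.005 × 25 = 9.00 × 10⁴.
99.0 μM / 9.00 × 10⁴ = 1.10 × 10⁻³ μM = 1100 pM.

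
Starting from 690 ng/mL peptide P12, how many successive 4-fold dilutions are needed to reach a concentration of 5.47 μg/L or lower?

Need 4ⁿ ≥ 126, so n ≥ log(126)/log(4) = 3.49.
Minimum whole steps: n = 4.

4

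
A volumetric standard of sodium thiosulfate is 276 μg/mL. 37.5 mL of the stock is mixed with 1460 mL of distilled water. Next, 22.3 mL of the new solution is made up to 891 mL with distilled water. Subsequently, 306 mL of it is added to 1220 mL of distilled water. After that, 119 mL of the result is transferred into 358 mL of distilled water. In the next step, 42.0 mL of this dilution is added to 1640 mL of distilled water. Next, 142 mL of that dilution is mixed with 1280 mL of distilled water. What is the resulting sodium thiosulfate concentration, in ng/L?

Overall dilution factor = 39.93 × 39.96 × 4.987 × 4.008 × 40.05 × 10.01 = 1.28 × 10⁷.
276 μg/mL / 1.28 × 10⁷ = 2.16 × 10⁻⁵ μg/mL = 21.6 ng/L.

21.6 ng/L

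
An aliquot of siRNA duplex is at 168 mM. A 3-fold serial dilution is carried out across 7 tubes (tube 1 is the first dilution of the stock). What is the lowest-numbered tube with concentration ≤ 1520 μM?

tube 5

Tube n has concentration 168 mM / 3ⁿ.
Need 3ⁿ ≥ 168 mM / 1520 μM = 111, so n ≥ 4.28.
First such tube: n = 5.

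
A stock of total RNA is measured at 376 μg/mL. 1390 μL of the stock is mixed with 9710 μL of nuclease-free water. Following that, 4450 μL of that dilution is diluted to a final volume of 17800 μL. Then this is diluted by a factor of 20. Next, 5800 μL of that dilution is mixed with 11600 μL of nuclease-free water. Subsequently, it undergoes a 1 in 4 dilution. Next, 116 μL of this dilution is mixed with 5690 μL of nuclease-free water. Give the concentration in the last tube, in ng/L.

980 ng/L

Overall dilution factor = 7.986 × 4 × 20 × 3 × 4 × 50.05 = 3.84 × 10⁵.
376 μg/mL / 3.84 × 10⁵ = 9.80 × 10⁻⁴ μg/mL = 980 ng/L.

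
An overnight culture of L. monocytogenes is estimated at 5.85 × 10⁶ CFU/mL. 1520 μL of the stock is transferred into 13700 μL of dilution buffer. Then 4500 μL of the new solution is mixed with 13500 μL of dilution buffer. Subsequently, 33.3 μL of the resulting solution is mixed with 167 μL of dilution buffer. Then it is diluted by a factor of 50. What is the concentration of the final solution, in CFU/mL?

486 CFU/mL

Overall dilution factor = 10.01 × 4 × 6.015 × 50 = 1.20 × 10⁴.
5.85 × 10⁶ CFU/mL / 1.20 × 10⁴ = 486 CFU/mL.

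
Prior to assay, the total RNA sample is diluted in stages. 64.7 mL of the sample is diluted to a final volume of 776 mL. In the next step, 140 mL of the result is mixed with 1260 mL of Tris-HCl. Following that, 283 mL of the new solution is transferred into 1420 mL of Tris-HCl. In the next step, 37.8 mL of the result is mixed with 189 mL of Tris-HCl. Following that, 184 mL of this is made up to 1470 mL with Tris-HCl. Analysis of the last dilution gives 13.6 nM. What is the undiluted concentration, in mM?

0.471 mM

Overall dilution factor = 11.99 × 10 × 6.018 × 6 × 7.989 = 3.46 × 10⁴.
Original = 13.6 nM × 3.46 × 10⁴ = 4.71 × 10⁵ nM = 0.471 mM.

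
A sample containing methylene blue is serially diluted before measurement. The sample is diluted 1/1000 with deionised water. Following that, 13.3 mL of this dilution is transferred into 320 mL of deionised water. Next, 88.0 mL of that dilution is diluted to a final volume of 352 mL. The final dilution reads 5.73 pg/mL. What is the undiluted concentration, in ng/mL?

Overall dilution factor = 1000 × 25.06 × 4 = 1.00 × 10⁵.
Original = 5.73 pg/mL × 1.00 × 10⁵ = 5.74 × 10⁵ pg/mL = 574 ng/mL.

574 ng/mL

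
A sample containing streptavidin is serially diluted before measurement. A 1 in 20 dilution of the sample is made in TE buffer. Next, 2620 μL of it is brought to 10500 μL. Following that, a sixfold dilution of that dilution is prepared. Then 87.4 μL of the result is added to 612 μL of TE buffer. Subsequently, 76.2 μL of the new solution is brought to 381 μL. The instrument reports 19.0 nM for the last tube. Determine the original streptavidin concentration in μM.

Overall dilution factor = 20 × 4.008 × 6 × 8.002 × 5 = 1.92 × 10⁴.
Original = 19.0 nM × 1.92 × 10⁴ = 3.66 × 10⁵ nM = 366 μM.

366 μM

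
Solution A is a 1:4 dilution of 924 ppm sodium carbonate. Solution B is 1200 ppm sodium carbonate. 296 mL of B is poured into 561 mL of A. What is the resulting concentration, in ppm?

C_A = 924 ppm / 4 = 231 ppm.
C_mix = (C_A·V_A + C_B·V_B)/(V_A + V_B) = (231×561 + 1200×296) / 857.0 = 566 ppm.

566 ppm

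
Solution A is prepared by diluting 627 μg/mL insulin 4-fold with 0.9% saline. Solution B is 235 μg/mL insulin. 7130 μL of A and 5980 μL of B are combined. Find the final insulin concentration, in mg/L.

192 mg/L

C_A = 627 μg/mL / 4 = 157 μg/mL.
C_mix = (C_A·V_A + C_B·V_B)/(V_A + V_B) = (157×7130 + 235×5980) / 13110 = 192 μg/mL = 192 mg/L.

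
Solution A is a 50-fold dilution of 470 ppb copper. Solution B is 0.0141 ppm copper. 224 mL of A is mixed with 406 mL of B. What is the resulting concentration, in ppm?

0.0124 ppm

C_A = 470 ppb / 50 = 9.40 ppb.
C_B = 0.0141 ppm = 14.1 ppb.
C_mix = (C_A·V_A + C_B·V_B)/(V_A + V_B) = (9.40×224 + 14.1×406) / 630.0 = 12.4 ppb = 0.0124 ppm.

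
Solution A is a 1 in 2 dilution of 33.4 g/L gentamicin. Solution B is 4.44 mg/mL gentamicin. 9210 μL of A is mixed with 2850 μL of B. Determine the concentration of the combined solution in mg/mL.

C_A = 33.4 g/L / 2 = 16.7 g/L.
C_B = 4.44 mg/mL = 4.44 g/L.
C_mix = (C_A·V_A + C_B·V_B)/(V_A + V_B) = (16.7×9210 + 4.44×2850) / 12060 = 13.8 g/L = 13.8 mg/mL.

13.8 mg/mL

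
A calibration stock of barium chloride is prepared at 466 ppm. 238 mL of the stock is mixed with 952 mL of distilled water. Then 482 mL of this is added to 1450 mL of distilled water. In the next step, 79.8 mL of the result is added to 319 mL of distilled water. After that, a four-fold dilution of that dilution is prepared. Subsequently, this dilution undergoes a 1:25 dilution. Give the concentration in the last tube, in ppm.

0.0465 ppm

Overall dilution factor = 5 × 4.008 × 4.997 × 4 × 25 = 1.00 × 10⁴.
466 ppm / 1.00 × 10⁴ = 0.0465 ppm.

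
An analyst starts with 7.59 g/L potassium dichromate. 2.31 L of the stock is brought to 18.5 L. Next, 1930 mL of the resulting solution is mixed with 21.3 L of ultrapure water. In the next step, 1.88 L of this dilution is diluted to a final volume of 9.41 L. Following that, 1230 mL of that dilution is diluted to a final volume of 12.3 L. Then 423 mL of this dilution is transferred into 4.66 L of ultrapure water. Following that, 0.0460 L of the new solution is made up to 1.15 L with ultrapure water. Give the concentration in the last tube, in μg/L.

5.24 μg/L

Overall dilution factor = 8.009 × 12.04 × 5.005 × 10 × 12.02 × 25 = 1.45 × 10⁶.
7.59 g/L / 1.45 × 10⁶ = 5.24 × 10⁻⁶ g/L = 5.24 μg/L.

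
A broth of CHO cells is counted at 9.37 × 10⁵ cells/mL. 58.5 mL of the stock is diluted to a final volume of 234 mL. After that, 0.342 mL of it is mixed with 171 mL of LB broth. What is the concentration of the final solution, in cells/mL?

468 cells/mL

Overall dilution factor = 4 × 501 = 2004.
9.37 × 10⁵ cells/mL / 2004 = 468 cells/mL.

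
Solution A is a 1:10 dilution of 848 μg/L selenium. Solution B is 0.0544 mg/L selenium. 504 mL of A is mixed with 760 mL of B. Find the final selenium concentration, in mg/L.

C_A = 848 μg/L / 10 = 84.8 μg/L.
C_B = 0.0544 mg/L = 54.4 μg/L.
C_mix = (C_A·V_A + C_B·V_B)/(V_A + V_B) = (84.8×504 + 54.4×760) / 1264 = 66.5 μg/L = 0.0665 mg/L.

0.0665 mg/L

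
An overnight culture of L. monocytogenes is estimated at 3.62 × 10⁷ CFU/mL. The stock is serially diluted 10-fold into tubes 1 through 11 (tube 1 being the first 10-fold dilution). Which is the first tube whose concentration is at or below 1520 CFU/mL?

Tube n has concentration 3.62 × 10⁷ CFU/mL / 10ⁿ.
Need 10ⁿ ≥ 3.62 × 10⁷ CFU/mL / 1520 CFU/mL = 2.38 × 10⁴, so n ≥ 4.38.
First such tube: n = 5.

tube 5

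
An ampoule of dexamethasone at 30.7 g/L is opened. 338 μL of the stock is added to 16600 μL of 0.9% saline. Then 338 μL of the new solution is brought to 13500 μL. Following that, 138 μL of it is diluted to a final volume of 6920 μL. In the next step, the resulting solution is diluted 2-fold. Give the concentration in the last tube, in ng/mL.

Overall dilution factor = 50.11 × 39.94 × 50.14 × 2 = 2.01 × 10⁵.
30.7 g/L / 2.01 × 10⁵ = 1.53 × 10⁻⁴ g/L = 153 ng/mL.

153 ng/mL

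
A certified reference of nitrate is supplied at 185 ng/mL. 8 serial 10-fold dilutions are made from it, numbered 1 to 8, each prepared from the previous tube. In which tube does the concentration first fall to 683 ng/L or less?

Tube n has concentration 185 ng/mL / 10ⁿ.
Need 10ⁿ ≥ 185 ng/mL / 683 ng/L = 271, so n ≥ 2.43.
First such tube: n = 3.

tube 3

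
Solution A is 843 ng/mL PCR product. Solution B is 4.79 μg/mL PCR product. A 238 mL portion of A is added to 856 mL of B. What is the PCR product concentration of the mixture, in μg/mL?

C_B = 4.79 μg/mL = 4790 ng/mL.
C_mix = (C_A·V_A + C_B·V_B)/(V_A + V_B) = (843×238 + 4790×856) / 1094 = 3931 ng/mL = 3.93 μg/mL.

3.93 μg/mL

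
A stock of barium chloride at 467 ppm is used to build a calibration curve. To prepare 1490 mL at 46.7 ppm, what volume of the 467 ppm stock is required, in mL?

149 mL

V₁ = C₂V₂/C₁ = 46.7 × 1490 / 467 = 149 mL.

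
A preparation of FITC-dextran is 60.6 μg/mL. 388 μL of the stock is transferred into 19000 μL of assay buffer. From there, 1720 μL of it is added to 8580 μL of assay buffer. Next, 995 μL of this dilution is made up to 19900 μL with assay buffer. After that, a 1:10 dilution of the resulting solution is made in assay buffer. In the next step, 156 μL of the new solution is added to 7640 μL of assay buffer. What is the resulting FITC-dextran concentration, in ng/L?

Overall dilution factor = 49.97 × 5.988 × 20 × 10 × 49.97 = 2.99 × 10⁶.
60.6 μg/mL / 2.99 × 10⁶ = 2.03 × 10⁻⁵ μg/mL = 20.3 ng/L.

20.3 ng/L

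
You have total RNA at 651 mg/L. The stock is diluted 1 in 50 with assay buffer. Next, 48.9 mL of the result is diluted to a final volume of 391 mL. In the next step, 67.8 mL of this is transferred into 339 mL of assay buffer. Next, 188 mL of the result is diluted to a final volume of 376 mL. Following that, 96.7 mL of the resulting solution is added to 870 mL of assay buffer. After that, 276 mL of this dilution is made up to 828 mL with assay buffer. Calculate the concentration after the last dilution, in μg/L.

4.52 μg/L

Overall dilution factor = 50 × 7.996 × 6 × 2 × 9.997 × 3 = 1.44 × 10⁵.
651 mg/L / 1.44 × 10⁵ = 4.52 × 10⁻³ mg/L = 4.52 μg/L.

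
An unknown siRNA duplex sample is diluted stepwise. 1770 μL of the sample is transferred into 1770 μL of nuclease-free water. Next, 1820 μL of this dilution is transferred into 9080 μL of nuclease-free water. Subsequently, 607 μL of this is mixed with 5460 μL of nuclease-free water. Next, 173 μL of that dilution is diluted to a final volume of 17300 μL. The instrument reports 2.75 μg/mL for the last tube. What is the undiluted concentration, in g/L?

32.9 g/L

Overall dilution factor = 2 × 5.989 × 9.995 × 100 = 1.20 × 10⁴.
Original = 2.75 μg/mL × 1.20 × 10⁴ = 3.29 × 10⁴ μg/mL = 32.9 g/L.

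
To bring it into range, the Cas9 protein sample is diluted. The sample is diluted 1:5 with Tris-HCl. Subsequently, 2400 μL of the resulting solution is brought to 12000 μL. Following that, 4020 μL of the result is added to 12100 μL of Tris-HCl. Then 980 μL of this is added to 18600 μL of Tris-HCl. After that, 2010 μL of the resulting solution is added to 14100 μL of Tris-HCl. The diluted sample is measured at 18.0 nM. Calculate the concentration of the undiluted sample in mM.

Overall dilution factor = 5 × 5 × 4.010 × 19.98 × 8.015 = 1.61 × 10⁴.
Original = 18.0 nM × 1.61 × 10⁴ = 2.89 × 10⁵ nM = 0.289 mM.

0.289 mM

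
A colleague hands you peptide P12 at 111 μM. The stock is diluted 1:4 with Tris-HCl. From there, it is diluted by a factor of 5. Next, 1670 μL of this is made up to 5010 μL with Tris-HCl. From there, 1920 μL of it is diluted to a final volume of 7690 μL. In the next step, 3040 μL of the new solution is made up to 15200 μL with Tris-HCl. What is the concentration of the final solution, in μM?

Overall dilution factor = 4 × 5 × 3 × 4.005 × 5 = 1202.
111 μM / 1202 = 0.0924 μM.

0.0924 μM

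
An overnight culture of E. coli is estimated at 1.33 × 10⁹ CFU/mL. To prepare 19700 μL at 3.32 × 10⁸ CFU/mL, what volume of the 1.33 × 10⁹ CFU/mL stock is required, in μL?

4920 μL

V₁ = C₂V₂/C₁ = 3.32 × 10⁸ × 19700 / 1.33 × 10⁹ = 4918 μL.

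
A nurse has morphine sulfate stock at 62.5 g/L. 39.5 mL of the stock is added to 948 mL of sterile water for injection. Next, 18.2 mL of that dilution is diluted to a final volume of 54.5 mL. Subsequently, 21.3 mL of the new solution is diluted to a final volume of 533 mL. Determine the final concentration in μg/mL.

33.4 μg/mL

Overall dilution factor = 25 × 2.995 × 25.02 = 1873.
62.5 g/L / 1873 = 0.0334 g/L = 33.4 μg/mL.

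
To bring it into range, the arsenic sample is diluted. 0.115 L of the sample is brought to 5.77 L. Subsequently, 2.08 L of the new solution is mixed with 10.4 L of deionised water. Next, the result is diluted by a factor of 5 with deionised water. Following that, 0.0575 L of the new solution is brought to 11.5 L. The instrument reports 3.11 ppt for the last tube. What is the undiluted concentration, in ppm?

Overall dilution factor = 50.17 × 6 × 5 × 200 = 3.01 × 10⁵.
Original = 3.11 ppt × 3.01 × 10⁵ = 9.36 × 10⁵ ppt = 0.936 ppm.

0.936 ppm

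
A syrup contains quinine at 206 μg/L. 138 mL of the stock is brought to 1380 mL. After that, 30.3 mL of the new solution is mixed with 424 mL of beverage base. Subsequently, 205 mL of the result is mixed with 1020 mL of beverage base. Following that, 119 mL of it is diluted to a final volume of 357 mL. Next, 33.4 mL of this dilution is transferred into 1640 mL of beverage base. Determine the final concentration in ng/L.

1.53 ng/L

Overall dilution factor = 10 × 14.99 × 5.976 × 3 × 50.10 = 1.35 × 10⁵.
206 μg/L / 1.35 × 10⁵ = 1.53 × 10⁻³ μg/L = 1.53 ng/L.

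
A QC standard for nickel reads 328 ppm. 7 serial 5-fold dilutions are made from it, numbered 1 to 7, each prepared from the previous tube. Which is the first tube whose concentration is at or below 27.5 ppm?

Tube n has concentration 328 ppm / 5ⁿ.
Need 5ⁿ ≥ 328 ppm / 27.5 ppm = 11.9, so n ≥ 1.54.
First such tube: n = 2.

tube 2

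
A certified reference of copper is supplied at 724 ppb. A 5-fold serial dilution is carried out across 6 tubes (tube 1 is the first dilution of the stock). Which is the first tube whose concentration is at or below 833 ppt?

tube 5

Tube n has concentration 724 ppb / 5ⁿ.
Need 5ⁿ ≥ 724 ppb / 833 ppt = 869, so n ≥ 4.20.
First such tube: n = 5.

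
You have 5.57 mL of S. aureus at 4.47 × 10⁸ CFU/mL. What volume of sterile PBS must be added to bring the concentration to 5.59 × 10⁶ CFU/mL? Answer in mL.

440 mL

V₂ = C₁V₁/C₂ = 4.47 × 10⁸ × 5.57 / 5.59 × 10⁶ = 445 mL.
Diluent to add = V₂ − V₁ = 445 − 5.57 = 440 mL.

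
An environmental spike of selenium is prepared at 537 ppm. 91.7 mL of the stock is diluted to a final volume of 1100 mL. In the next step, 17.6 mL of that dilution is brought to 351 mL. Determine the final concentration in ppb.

Overall dilution factor = 12.00 × 19.94 = 239.
537 ppm / 239 = 2.24 ppm = 2240 ppb.

2240 ppb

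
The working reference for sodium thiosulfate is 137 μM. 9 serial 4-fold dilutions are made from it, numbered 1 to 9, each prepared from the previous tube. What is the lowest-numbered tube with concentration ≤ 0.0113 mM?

Tube n has concentration 137 μM / 4ⁿ.
Need 4ⁿ ≥ 137 μM / 0.0113 mM = 12.1, so n ≥ 1.80.
First such tube: n = 2.

tube 2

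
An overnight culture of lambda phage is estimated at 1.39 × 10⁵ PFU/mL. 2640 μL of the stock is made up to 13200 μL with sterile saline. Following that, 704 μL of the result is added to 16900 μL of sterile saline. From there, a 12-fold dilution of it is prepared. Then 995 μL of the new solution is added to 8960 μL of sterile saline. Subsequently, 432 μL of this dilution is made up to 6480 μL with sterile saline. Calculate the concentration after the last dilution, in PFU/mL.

0.617 PFU/mL

Overall dilution factor = 5 × 25.01 × 12 × 10.01 × 15 = 2.25 × 10⁵.
1.39 × 10⁵ PFU/mL / 2.25 × 10⁵ = 0.617 PFU/mL.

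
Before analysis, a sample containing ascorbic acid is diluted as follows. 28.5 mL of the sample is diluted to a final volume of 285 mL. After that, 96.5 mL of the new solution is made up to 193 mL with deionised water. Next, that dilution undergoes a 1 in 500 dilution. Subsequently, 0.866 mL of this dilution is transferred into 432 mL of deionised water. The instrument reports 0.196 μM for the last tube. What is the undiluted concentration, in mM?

Overall dilution factor = 10 × 2 × 500 × 499.8 = 5.00 × 10⁶.
Original = 0.196 μM × 5.00 × 10⁶ = 9.80 × 10⁵ μM = 980 mM.

980 mM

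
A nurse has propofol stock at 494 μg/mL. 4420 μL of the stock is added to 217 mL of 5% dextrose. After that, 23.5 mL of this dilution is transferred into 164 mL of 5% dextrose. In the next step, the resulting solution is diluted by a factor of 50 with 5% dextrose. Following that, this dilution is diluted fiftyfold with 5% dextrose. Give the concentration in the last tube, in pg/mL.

494 pg/mL

Overall dilution factor = 50.10 × 7.979 × 50 × 50 = 9.99 × 10⁵.
494 μg/mL / 9.99 × 10⁵ = 4.94 × 10⁻⁴ μg/mL = 494 pg/mL.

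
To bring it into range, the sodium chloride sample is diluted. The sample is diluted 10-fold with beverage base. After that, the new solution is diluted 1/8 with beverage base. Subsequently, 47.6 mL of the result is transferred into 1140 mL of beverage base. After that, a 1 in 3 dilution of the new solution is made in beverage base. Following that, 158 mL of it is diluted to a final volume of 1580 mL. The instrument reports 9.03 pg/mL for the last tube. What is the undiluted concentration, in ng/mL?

541 ng/mL

Overall dilution factor = 10 × 8 × 24.95 × 3 × 10 = 5.99 × 10⁴.
Original = 9.03 pg/mL × 5.99 × 10⁴ = 5.41 × 10⁵ pg/mL = 541 ng/mL.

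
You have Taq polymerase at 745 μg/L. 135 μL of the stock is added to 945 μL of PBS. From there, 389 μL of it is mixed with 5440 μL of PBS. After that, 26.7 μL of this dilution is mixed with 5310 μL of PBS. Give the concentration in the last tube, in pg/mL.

31.1 pg/mL

Overall dilution factor = 8 × 14.98 × 199.9 = 2.40 × 10⁴.
745 μg/L / 2.40 × 10⁴ = 0.0311 μg/L = 31.1 pg/mL.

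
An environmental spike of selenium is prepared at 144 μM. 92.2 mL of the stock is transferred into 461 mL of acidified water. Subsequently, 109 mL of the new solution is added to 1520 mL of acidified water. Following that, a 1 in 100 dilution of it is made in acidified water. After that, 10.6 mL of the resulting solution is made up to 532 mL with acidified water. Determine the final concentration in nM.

0.320 nM

Overall dilution factor = 6 × 14.94 × 100 × 50.19 = 4.50 × 10⁵.
144 μM / 4.50 × 10⁵ = 3.20 × 10⁻⁴ μM = 0.320 nM.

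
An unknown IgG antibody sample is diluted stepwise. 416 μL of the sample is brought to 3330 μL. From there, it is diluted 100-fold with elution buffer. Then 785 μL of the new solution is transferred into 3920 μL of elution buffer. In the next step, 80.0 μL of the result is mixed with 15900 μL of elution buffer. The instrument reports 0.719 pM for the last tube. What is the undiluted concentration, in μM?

0.689 μM

Overall dilution factor = 8.005 × 100 × 5.994 × 199.8 = 9.58 × 10⁵.
Original = 0.719 pM × 9.58 × 10⁵ = 6.89 × 10⁵ pM = 0.689 μM.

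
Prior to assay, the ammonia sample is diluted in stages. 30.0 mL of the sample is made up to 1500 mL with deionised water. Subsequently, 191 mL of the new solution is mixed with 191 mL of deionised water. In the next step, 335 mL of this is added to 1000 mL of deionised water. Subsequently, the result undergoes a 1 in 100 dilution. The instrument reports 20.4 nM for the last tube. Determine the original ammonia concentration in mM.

0.813 mM

Overall dilution factor = 50 × 2 × 3.985 × 100 = 3.99 × 10⁴.
Original = 20.4 nM × 3.99 × 10⁴ = 8.13 × 10⁵ nM = 0.813 mM.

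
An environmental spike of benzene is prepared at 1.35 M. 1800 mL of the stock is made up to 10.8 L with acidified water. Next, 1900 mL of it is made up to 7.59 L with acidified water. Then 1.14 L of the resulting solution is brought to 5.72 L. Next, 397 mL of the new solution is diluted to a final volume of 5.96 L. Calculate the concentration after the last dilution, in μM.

Overall dilution factor = 6 × 3.995 × 5.018 × 15.01 = 1805.
1.35 M / 1805 = 7.48 × 10⁻⁴ M = 748 μM.

748 μM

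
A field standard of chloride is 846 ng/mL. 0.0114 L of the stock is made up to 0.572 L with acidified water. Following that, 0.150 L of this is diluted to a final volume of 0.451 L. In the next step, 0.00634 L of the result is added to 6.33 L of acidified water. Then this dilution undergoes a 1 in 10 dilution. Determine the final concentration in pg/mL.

Overall dilution factor = 50.18 × 3.007 × 999.4 × 10 = 1.51 × 10⁶.
846 ng/mL / 1.51 × 10⁶ = 5.61 × 10⁻⁴ ng/mL = 0.561 pg/mL.

0.561 pg/mL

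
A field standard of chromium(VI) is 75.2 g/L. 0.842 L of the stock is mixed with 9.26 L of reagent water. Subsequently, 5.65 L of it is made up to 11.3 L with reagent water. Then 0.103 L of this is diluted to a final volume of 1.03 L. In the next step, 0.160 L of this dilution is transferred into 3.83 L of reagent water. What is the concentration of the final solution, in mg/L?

12.6 mg/L

Overall dilution factor = 12.00 × 2 × 10 × 24.94 = 5984.
75.2 g/L / 5984 = 0.0126 g/L = 12.6 mg/L.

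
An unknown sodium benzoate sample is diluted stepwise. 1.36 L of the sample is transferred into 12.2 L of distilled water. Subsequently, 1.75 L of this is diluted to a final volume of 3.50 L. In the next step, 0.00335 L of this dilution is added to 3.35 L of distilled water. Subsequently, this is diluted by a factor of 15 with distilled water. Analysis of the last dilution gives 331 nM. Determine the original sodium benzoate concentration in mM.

Overall dilution factor = 9.971 × 2 × 1001 × 15 = 2.99 × 10⁵.
Original = 331 nM × 2.99 × 10⁵ = 9.91 × 10⁷ nM = 99.1 mM.

99.1 mM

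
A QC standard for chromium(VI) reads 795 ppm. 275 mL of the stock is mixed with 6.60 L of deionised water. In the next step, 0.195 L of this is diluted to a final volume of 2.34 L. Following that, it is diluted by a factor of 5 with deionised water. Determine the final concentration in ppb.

Overall dilution factor = 25 × 12 × 5 = 1500.
795 ppm / 1500 = 0.530 ppm = 530 ppb.

530 ppb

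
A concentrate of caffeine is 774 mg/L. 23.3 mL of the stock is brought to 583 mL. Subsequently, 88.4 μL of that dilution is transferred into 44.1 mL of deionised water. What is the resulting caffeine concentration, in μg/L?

61.9 μg/L

Overall dilution factor = 25.02 × 499.9 = 1.25 × 10⁴.
774 mg/L / 1.25 × 10⁴ = 0.0619 mg/L = 61.9 μg/L.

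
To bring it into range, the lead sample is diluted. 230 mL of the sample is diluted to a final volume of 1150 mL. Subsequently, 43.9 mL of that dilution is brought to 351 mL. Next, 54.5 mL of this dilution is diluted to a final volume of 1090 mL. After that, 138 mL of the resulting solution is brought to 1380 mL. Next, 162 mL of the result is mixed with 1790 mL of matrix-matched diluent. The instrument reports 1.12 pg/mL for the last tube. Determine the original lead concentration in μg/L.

Overall dilution factor = 5 × 7.995 × 20 × 10 × 12.05 = 9.63 × 10⁴.
Original = 1.12 pg/mL × 9.63 × 10⁴ = 1.08 × 10⁵ pg/mL = 108 μg/L.

108 μg/L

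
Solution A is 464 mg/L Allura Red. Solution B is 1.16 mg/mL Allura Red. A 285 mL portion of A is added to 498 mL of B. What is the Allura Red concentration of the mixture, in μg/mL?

907 μg/mL

C_B = 1.16 mg/mL = 1160 mg/L.
C_mix = (C_A·V_A + C_B·V_B)/(V_A + V_B) = (464×285 + 1160×498) / 783.0 = 907 mg/L = 907 μg/mL.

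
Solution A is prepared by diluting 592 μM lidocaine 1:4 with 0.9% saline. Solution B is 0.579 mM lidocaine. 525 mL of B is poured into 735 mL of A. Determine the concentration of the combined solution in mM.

C_A = 592 μM / 4 = 148 μM.
C_B = 0.579 mM = 579 μM.
C_mix = (C_A·V_A + C_B·V_B)/(V_A + V_B) = (148×735 + 579×525) / 1260 = 328 μM = 0.328 mM.

0.328 mM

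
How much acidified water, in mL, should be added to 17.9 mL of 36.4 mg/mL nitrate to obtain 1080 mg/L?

585 mL

1080 mg/L = 1.08 mg/mL.
V₂ = C₁V₁/C₂ = 36.4 × 17.9 / 1.08 = 603 mL.
Diluent to add = V₂ − V₁ = 603 − 17.9 = 585 mL.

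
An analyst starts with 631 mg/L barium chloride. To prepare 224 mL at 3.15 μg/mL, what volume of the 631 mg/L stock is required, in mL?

3.15 μg/mL = 3.15 mg/L.
V₁ = C₂V₂/C₁ = 3.15 × 224 / 631 = 1.12 mL.

1.12 mL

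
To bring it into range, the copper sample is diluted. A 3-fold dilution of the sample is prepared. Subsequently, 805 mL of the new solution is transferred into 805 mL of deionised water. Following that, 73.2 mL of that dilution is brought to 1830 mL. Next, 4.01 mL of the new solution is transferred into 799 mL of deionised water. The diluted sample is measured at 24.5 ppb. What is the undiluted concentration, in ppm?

736 ppm

Overall dilution factor = 3 × 2 × 25 × 200.3 = 3.00 × 10⁴.
Original = 24.5 ppb × 3.00 × 10⁴ = 7.36 × 10⁵ ppb = 736 ppm.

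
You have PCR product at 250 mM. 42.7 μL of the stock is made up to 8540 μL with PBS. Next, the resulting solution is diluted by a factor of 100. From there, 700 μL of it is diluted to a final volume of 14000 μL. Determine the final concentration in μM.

Overall dilution factor = 200 × 100 × 20 = 4.00 × 10⁵.
250 mM / 4.00 × 10⁵ = 6.25 × 10⁻⁴ mM = 0.625 μM.

0.625 μM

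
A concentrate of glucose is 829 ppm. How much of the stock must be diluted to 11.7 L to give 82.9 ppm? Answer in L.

V₁ = C₂V₂/C₁ = 82.9 × 11.7 / 829 = 1.17 L.

1.17 L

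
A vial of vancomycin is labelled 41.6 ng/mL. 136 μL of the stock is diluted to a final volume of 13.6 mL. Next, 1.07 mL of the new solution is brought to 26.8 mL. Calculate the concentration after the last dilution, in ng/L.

Overall dilution factor = 100 × 25.05 = 2505.
41.6 ng/mL / 2505 = 0.0166 ng/mL = 16.6 ng/L.

16.6 ng/L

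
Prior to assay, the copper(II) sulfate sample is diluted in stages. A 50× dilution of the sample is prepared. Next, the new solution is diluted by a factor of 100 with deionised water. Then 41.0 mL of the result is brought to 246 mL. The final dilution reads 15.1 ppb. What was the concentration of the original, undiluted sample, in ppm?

453 ppm

Overall dilution factor = 50 × 100 × 6 = 3.00 × 10⁴.
Original = 15.1 ppb × 3.00 × 10⁴ = 4.53 × 10⁵ ppb = 453 ppm.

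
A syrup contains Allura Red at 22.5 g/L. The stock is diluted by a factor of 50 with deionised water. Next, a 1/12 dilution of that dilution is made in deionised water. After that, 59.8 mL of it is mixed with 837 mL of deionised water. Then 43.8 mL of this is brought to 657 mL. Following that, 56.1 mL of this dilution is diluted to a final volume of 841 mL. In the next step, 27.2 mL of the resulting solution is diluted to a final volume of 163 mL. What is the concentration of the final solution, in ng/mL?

1.86 ng/mL

Overall dilution factor = 50 × 12 × 15.00 × 15 × 14.99 × 5.993 = 1.21 × 10⁷.
22.5 g/L / 1.21 × 10⁷ = 1.86 × 10⁻⁶ g/L = 1.86 ng/mL.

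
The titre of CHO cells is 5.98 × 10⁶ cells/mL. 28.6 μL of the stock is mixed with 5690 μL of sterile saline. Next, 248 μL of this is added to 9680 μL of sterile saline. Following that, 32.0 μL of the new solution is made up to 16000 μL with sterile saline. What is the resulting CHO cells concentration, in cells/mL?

Overall dilution factor = 200.0 × 40.03 × 500 = 4.00 × 10⁶.
5.98 × 10⁶ cells/mL / 4.00 × 10⁶ = 1.49 cells/mL.

1.49 cells/mL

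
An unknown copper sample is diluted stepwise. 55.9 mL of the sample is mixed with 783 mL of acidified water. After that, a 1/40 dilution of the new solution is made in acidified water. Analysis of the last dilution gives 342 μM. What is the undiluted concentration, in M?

0.205 M

Overall dilution factor = 15.01 × 40 = 600.
Original = 342 μM × 600 = 2.05 × 10⁵ μM = 0.205 M.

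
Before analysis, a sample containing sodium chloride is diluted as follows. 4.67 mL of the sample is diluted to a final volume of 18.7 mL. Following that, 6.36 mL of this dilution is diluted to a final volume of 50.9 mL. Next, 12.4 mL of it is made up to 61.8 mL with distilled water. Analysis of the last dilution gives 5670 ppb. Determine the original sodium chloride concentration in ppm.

Overall dilution factor = 4.004 × 8.003 × 4.984 = 160.
Original = 5670 ppb × 160 = 9.06 × 10⁵ ppb = 906 ppm.

906 ppm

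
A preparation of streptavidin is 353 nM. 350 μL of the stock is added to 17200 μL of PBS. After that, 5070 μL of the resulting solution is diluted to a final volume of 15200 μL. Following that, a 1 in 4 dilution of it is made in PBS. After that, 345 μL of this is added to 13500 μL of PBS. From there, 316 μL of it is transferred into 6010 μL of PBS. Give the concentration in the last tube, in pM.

Overall dilution factor = 50.14 × 2.998 × 4 × 40.13 × 20.02 = 4.83 × 10⁵.
353 nM / 4.83 × 10⁵ = 7.31 × 10⁻⁴ nM = 0.731 pM.

0.731 pM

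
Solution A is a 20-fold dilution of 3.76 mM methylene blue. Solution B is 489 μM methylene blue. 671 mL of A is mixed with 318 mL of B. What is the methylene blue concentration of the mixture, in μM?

C_A = 3.76 mM / 20 = 0.188 mM.
C_B = 489 μM = 0.489 mM.
C_mix = (C_A·V_A + C_B·V_B)/(V_A + V_B) = (0.188×671 + 0.489×318) / 989.0 = 0.285 mM = 285 μM.

285 μM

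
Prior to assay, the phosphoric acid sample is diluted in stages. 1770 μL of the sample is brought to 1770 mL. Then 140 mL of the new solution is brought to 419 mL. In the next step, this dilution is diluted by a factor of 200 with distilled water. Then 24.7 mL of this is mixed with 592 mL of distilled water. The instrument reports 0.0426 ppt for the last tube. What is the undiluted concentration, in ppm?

Overall dilution factor = 1000 × 2.993 × 200 × 24.97 = 1.49 × 10⁷.
Original = 0.0426 ppt × 1.49 × 10⁷ = 6.37 × 10⁵ ppt = 0.637 ppm.

0.637 ppm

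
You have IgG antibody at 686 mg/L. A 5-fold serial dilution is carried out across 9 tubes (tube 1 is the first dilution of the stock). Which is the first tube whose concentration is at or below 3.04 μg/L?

tube 8

Tube n has concentration 686 mg/L / 5ⁿ.
Need 5ⁿ ≥ 686 mg/L / 3.04 μg/L = 2.26 × 10⁵, so n ≥ 7.66.
First such tube: n = 8.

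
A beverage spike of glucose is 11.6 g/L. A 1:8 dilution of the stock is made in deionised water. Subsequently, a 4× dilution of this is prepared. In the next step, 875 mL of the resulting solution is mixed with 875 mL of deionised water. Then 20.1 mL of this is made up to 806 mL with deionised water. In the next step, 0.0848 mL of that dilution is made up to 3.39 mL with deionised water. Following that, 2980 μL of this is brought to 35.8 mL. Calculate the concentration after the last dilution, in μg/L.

Overall dilution factor = 8 × 4 × 2 × 40.10 × 39.98 × 12.01 = 1.23 × 10⁶.
11.6 g/L / 1.23 × 10⁶ = 9.41 × 10⁻⁶ g/L = 9.41 μg/L.

9.41 μg/L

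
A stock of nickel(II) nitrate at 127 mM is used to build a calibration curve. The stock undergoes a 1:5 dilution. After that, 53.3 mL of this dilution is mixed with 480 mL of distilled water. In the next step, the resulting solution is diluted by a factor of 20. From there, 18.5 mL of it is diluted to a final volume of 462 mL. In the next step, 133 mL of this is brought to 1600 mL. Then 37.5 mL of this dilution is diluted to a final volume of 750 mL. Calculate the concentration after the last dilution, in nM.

Overall dilution factor = 5 × 10.01 × 20 × 24.97 × 12.03 × 20 = 6.01 × 10⁶.
127 mM / 6.01 × 10⁶ = 2.11 × 10⁻⁵ mM = 21.1 nM.

21.1 nM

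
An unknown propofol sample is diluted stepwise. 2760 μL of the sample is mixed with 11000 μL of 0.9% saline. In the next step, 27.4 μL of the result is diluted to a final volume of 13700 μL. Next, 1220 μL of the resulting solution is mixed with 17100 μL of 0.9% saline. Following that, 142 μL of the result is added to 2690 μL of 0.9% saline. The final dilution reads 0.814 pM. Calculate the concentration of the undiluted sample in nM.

Overall dilution factor = 4.986 × 500 × 15.02 × 19.94 = 7.47 × 10⁵.
Original = 0.814 pM × 7.47 × 10⁵ = 6.08 × 10⁵ pM = 608 nM.

608 nM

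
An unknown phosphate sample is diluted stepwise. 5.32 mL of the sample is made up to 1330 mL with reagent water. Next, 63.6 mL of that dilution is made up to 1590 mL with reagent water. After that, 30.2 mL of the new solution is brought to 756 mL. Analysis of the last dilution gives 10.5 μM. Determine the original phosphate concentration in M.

Overall dilution factor = 250 × 25 × 25.03 = 1.56 × 10⁵.
Original = 10.5 μM × 1.56 × 10⁵ = 1.64 × 10⁶ μM = 1.64 M.

1.64 M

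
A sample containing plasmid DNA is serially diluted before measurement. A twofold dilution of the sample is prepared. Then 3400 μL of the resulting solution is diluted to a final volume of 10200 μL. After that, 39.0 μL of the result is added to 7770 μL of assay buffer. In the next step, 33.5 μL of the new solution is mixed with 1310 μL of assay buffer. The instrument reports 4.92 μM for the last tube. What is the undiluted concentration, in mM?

Overall dilution factor = 2 × 3 × 200.2 × 40.10 = 4.82 × 10⁴.
Original = 4.92 μM × 4.82 × 10⁴ = 2.37 × 10⁵ μM = 237 mM.

237 mM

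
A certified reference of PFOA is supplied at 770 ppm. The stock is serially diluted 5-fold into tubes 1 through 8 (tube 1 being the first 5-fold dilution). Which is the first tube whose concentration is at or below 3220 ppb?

Tube n has concentration 770 ppm / 5ⁿ.
Need 5ⁿ ≥ 770 ppm / 3220 ppb = 239, so n ≥ 3.40.
First such tube: n = 4.

tube 4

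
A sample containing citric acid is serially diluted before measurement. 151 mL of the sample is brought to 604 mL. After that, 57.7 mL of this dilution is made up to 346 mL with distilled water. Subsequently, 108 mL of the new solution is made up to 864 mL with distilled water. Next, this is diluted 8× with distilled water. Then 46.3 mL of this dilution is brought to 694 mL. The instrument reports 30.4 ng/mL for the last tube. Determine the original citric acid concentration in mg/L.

700 mg/L

Overall dilution factor = 4 × 5.997 × 8 × 8 × 14.99 = 2.30 × 10⁴.
Original = 30.4 ng/mL × 2.30 × 10⁴ = 7.00 × 10⁵ ng/mL = 700 mg/L.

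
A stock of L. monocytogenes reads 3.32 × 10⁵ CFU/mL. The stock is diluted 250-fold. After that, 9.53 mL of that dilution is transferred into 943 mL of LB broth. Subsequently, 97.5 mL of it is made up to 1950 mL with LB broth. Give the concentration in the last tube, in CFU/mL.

0.664 CFU/mL

Overall dilution factor = 250 × 99.95 × 20 = 5.00 × 10⁵.
3.32 × 10⁵ CFU/mL / 5.00 × 10⁵ = 0.664 CFU/mL.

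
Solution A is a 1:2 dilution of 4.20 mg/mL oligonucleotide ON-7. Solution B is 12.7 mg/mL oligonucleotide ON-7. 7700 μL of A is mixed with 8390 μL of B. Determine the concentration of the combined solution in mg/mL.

C_A = 4.20 mg/mL / 2 = 2.10 mg/mL.
C_mix = (C_A·V_A + C_B·V_B)/(V_A + V_B) = (2.10×7700 + 12.7×8390) / 16090 = 7.63 mg/mL.

7.63 mg/mL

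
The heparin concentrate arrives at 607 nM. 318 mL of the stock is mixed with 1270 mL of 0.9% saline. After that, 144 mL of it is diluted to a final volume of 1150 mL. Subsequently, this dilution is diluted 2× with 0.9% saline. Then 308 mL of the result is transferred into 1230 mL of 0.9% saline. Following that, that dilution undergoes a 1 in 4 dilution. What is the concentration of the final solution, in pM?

Overall dilution factor = 4.994 × 7.986 × 2 × 4.994 × 4 = 1593.
607 nM / 1593 = 0.381 nM = 381 pM.

381 pM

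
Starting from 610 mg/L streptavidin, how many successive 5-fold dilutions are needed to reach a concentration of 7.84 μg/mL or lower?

3

Need 5ⁿ ≥ 77.8, so n ≥ log(77.8)/log(5) = 2.71.
Minimum whole steps: n = 3.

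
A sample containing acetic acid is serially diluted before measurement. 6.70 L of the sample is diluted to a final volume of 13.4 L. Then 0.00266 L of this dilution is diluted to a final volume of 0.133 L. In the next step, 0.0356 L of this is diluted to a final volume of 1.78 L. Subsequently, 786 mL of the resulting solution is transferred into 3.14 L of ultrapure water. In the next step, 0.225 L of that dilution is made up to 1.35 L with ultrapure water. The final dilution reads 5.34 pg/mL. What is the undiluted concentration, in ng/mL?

Overall dilution factor = 2 × 50 × 50 × 4.995 × 6 = 1.50 × 10⁵.
Original = 5.34 pg/mL × 1.50 × 10⁵ = 8.00 × 10⁵ pg/mL = 800 ng/mL.

800 ng/mL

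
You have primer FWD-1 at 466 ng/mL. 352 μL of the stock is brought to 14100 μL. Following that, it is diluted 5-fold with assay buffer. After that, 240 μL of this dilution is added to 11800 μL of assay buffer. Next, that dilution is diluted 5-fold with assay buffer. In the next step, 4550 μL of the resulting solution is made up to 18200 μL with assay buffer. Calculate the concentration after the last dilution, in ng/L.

Overall dilution factor = 40.06 × 5 × 50.17 × 5 × 4 = 2.01 × 10⁵.
466 ng/mL / 2.01 × 10⁵ = 2.32 × 10⁻³ ng/mL = 2.32 ng/L.

2.32 ng/L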